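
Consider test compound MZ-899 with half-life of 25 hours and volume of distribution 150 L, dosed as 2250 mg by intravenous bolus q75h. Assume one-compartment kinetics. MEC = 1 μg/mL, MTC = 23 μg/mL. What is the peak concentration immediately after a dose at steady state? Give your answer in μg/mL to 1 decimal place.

17.1 μg/mL

The dosing interval is 3 half-lives, so f = 2^(−3) = 0.125.
At steady state, R = 1/(1 − 0.125) = 8/7.
Single-dose peak C₀ = D/Vd = 2250/150 = 15 μg/mL.
Steady-state peak Cmax,ss = C₀·R = 15 × 8/7 ≈ 17.143 μg/mL.
Peak 17.1 μg/mL vs MTC 23 μg/mL: below toxic threshold.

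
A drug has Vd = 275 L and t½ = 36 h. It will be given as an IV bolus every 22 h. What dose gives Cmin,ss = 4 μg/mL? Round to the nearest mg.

τ/t½ = 22/36 ≈ 0.61111, so f = (1/2)^(22/36) ≈ 0.654692.
Cmin,ss = (D/Vd)·f/(1−f), so D = Cmin,ss·Vd·(1−f)/f.
D = 4 × 275 × (1−f)/f ≈ 4 × 275 × 0.52744 ≈ 580.18 mg.

580 mg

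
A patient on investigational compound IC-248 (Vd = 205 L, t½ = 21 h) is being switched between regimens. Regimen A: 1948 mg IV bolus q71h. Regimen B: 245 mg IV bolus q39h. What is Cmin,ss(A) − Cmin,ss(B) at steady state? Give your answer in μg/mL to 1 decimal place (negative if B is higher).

0.6 μg/mL

Regimen A: f = (1/2)^(71/21) ≈ 0.0960; Cmin,ss = (1948/205)·f/(1−f) ≈ 1.009 μg/mL.
Regimen B: f = (1/2)^(39/21) ≈ 0.2760; Cmin,ss = (245/205)·f/(1−f) ≈ 0.456 μg/mL.
Difference ≈ 1.009 − 0.456 ≈ 0.553 μg/mL.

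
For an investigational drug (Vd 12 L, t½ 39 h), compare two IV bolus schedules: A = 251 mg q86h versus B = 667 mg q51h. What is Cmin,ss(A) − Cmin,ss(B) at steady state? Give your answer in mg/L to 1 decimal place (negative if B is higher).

Regimen A: f = (1/2)^(86/39) ≈ 0.2169; Cmin,ss = (251/12)·f/(1−f) ≈ 5.793 mg/L.
Regimen B: f = (1/2)^(51/39) ≈ 0.4040; Cmin,ss = (667/12)·f/(1−f) ≈ 37.677 mg/L.
Difference ≈ 5.793 − 37.677 ≈ -31.884 mg/L.

-31.9 mg/L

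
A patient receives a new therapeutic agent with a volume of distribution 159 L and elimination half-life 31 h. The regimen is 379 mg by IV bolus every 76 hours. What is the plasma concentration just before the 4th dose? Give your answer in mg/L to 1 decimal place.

f = (1/2)^(τ/t½) = (1/2)^(76/31) ≈ 0.1828.
C₀ = D/Vd = 379/159 ≈ 2.384 mg/L.
Before the 4th dose, 3 doses have been given. Superposition: Cmin = C₀·(f + f² + … + f^3).
≈ 2.384 × (0.1828 + 0.0334 + 0.0061) ≈ 2.384 × 0.2223 ≈ 0.530 mg/L.

0.5 mg/L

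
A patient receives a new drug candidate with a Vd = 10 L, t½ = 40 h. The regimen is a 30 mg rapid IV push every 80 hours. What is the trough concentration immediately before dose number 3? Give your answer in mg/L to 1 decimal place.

0.9 mg/L

f = (1/2)^(τ/t½) = (1/2)^(80/40) ≈ 0.2500.
C₀ = D/Vd = 30/10 ≈ 3.000 mg/L.
Before the 3rd dose, 2 doses have been given. Superposition: Cmin = C₀·(f + f²).
≈ 3.000 × (0.2500 + 0.0625) ≈ 3.000 × 0.3125 ≈ 0.938 mg/L.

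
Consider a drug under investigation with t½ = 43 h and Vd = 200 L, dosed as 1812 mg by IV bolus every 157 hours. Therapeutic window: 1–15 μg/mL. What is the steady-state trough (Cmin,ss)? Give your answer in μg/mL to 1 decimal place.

k = ln2/t½ = ln2/43 ≈ 0.016120 h⁻¹; fraction remaining f = e^(−kτ) = e^(−0.016120×157) ≈ 0.0796.
Single-dose peak C₀ = D/Vd = 1812/200 ≈ 9.060 μg/mL.
Steady-state trough Cmin,ss = C₀·f/(1−f) ≈ 9.060 × 0.0796/0.9204 ≈ 0.784 μg/mL.
Trough 0.8 μg/mL vs MEC 1 μg/mL: subtherapeutic.

0.8 μg/mL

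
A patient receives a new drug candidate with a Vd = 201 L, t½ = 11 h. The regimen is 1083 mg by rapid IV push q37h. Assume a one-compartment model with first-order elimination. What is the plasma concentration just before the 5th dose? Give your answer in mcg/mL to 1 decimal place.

0.6 mcg/mL

f = (1/2)^(τ/t½) = (1/2)^(37/11) ≈ 0.0972.
C₀ = D/Vd = 1083/201 ≈ 5.388 mcg/mL.
Before the 5th dose, 4 doses have been given. Superposition: Cmin = C₀·(f + f² + … + f^4).
≈ 5.388 × (0.0972 + 0.0094 + 0.0009 + 0.0001) ≈ 5.388 × 0.1076 ≈ 0.580 mcg/mL.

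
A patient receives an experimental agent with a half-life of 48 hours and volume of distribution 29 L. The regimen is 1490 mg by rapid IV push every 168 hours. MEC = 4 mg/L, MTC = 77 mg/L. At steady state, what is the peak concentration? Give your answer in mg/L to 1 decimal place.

56.4 mg/L

τ/t½ = 168/48 ≈ 3.5, so fraction remaining f = (1/2)^(168/48) ≈ 0.0884.
Accumulation ratio R = 1/(1 − f) ≈ 1/0.9116 ≈ 1.0970.
Single-dose peak C₀ = D/Vd = 1490/29 ≈ 51.379 mg/L.
Steady-state peak Cmax,ss = C₀·R ≈ 51.379 × 1.0970 ≈ 56.363 mg/L.
Peak 56.4 mg/L vs MTC 77 mg/L: below toxic threshold.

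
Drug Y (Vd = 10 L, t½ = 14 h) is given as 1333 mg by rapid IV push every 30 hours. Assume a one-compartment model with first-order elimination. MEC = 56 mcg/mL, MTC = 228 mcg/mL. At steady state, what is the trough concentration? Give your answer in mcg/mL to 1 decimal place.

Over one 30-h interval, 30/14 ≈ 2.1429 half-lives elapse, leaving f ≈ 0.2264 of each dose.
Accumulation ratio R = 1/(1 − f) ≈ 1/0.7736 ≈ 1.2927.
Each bolus raises the concentration by D/Vd = 1333/10 ≈ 133.300 mcg/mL.
Cmax,ss = C₀/(1 − f) ≈ 133.300/0.7736 ≈ 172.311 mcg/mL.
One interval later, Cmin,ss = Cmax,ss·e^(−kτ) ≈ 172.311 × 0.2264 ≈ 39.011 mcg/mL.
Trough 39.0 mcg/mL vs MEC 56 mcg/mL: subtherapeutic.

39.0 mcg/mL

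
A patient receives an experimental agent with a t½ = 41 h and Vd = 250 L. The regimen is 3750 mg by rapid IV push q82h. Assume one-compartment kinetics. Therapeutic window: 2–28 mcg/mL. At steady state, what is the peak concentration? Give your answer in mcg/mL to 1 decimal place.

The dosing interval is 2 half-lives, so f = 2^(−2) = 0.25.
At steady state, R = 1/(1 − 0.25) = 4/3.
Single-dose peak C₀ = D/Vd = 3750/250 = 15 mcg/mL.
Steady-state peak Cmax,ss = C₀·R = 15 × 4/3 ≈ 20.000 mcg/mL.
Peak 20.0 mcg/mL vs MTC 28 mcg/mL: below toxic threshold.

20.0 mcg/mL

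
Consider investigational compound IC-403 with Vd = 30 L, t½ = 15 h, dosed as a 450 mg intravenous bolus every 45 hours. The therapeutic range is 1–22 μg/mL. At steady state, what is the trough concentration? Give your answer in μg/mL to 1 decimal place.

2.1 μg/mL

The dosing interval is 3 half-lives, so f = 2^(−3) = 0.125.
At steady state, R = 1/(1 − 0.125) = 8/7.
Single-dose peak C₀ = D/Vd = 450/30 = 15 μg/mL.
Steady-state peak Cmax,ss = C₀·R = 15 × 8/7 ≈ 17.143 μg/mL.
Steady-state trough Cmin,ss = Cmax,ss·f ≈ 17.143 × 0.125 ≈ 2.143 μg/mL.
Trough 2.1 μg/mL vs MEC 1 μg/mL: adequate.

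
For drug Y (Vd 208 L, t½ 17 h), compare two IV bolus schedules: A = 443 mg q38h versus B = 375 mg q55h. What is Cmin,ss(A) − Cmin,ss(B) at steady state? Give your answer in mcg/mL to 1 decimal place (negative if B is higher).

Regimen A: f = (1/2)^(38/17) ≈ 0.2124; Cmin,ss = (443/208)·f/(1−f) ≈ 0.574 mcg/mL.
Regimen B: f = (1/2)^(55/17) ≈ 0.1062; Cmin,ss = (375/208)·f/(1−f) ≈ 0.214 mcg/mL.
Difference ≈ 0.574 − 0.214 ≈ 0.360 mcg/mL.

0.4 mcg/mL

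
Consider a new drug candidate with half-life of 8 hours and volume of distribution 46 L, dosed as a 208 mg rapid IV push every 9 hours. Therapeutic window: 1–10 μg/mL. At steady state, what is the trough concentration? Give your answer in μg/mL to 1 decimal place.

3.8 μg/mL

τ/t½ = 9/8 ≈ 1.125, so fraction remaining f = (1/2)^(9/8) ≈ 0.4585.
At steady state, accumulation factor R = 1/(1 − e^(−kτ)) ≈ 1.8467.
Each bolus raises the concentration by D/Vd = 208/46 ≈ 4.522 μg/mL.
Steady-state peak Cmax,ss = C₀·R ≈ 4.522 × 1.8467 ≈ 8.351 μg/mL.
Steady-state trough Cmin,ss = Cmax,ss·f ≈ 8.351 × 0.4585 ≈ 3.829 μg/mL.
Trough 3.8 μg/mL vs MEC 1 μg/mL: adequate.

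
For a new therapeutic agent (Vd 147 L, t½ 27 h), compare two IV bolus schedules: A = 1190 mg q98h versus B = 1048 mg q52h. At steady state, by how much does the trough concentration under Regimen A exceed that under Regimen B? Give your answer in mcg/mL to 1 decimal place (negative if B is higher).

-1.8 mcg/mL

Regimen A: f = (1/2)^(98/27) ≈ 0.0808; Cmin,ss = (1190/147)·f/(1−f) ≈ 0.712 mcg/mL.
Regimen B: f = (1/2)^(52/27) ≈ 0.2632; Cmin,ss = (1048/147)·f/(1−f) ≈ 2.547 mcg/mL.
Difference ≈ 0.712 − 2.547 ≈ -1.835 mcg/mL.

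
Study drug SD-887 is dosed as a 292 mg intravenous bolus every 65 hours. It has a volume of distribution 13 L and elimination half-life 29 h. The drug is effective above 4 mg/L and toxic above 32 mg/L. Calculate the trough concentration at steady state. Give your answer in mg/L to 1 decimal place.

6.0 mg/L

Over one 65-h interval, 65/29 ≈ 2.2414 half-lives elapse, leaving f ≈ 0.2115 of each dose.
At steady state, accumulation factor R = 1/(1 − e^(−kτ)) ≈ 1.2682.
Each bolus raises the concentration by D/Vd = 292/13 ≈ 22.462 mg/L.
Cmax,ss = C₀/(1 − f) ≈ 22.462/0.7885 ≈ 28.487 mg/L.
One interval later, Cmin,ss = Cmax,ss·e^(−kτ) ≈ 28.487 × 0.2115 ≈ 6.025 mg/L.
Trough 6.0 mg/L vs MEC 4 mg/L: adequate.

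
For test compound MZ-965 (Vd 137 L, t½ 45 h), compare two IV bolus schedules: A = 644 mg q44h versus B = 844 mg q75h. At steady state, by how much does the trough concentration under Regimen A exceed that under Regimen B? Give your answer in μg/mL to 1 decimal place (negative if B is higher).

2.0 μg/mL

Regimen A: f = (1/2)^(44/45) ≈ 0.5078; Cmin,ss = (644/137)·f/(1−f) ≈ 4.850 μg/mL.
Regimen B: f = (1/2)^(75/45) ≈ 0.3150; Cmin,ss = (844/137)·f/(1−f) ≈ 2.833 μg/mL.
Difference ≈ 4.850 − 2.833 ≈ 2.017 μg/mL.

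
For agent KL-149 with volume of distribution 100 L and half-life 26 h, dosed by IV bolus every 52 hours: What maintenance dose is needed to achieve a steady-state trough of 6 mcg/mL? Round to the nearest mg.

τ/t½ = 52/26 ≈ 2, so f = (1/2)^(52/26) ≈ 0.250000.
Cmin,ss = (D/Vd)·f/(1−f), so D = Cmin,ss·Vd·(1−f)/f.
D = 6 × 100 × (1−f)/f ≈ 6 × 100 × 3.00000 ≈ 1800.00 mg.

1800 mg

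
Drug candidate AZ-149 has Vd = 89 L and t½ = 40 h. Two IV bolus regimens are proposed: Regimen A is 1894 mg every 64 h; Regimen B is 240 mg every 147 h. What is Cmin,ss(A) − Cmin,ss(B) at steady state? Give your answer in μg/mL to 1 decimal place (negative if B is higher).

10.2 μg/mL

Regimen A: f = (1/2)^(64/40) ≈ 0.3299; Cmin,ss = (1894/89)·f/(1−f) ≈ 10.477 μg/mL.
Regimen B: f = (1/2)^(147/40) ≈ 0.0783; Cmin,ss = (240/89)·f/(1−f) ≈ 0.229 μg/mL.
Difference ≈ 10.477 − 0.229 ≈ 10.248 μg/mL.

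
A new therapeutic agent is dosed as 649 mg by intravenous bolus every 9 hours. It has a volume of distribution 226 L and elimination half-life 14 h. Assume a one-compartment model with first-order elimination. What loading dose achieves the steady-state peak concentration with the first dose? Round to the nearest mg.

f = (1/2)^(9/14) ≈ 0.640443; accumulation ratio R = 1/(1−f) ≈ 2.78120.
Loading dose to hit Cmax,ss on first dose: D_load = D_maint·R ≈ 649 × 2.78120 ≈ 1805.00 mg.

1805 mg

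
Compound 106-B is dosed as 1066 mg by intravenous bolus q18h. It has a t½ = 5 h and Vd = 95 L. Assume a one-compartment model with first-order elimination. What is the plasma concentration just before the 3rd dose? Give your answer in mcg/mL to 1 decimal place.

1.0 mcg/mL

f = (1/2)^(τ/t½) = (1/2)^(18/5) ≈ 0.0825.
C₀ = D/Vd = 1066/95 ≈ 11.221 mcg/mL.
Before the 3rd dose, 2 doses have been given. Superposition: Cmin = C₀·(f + f²).
≈ 11.221 × (0.0825 + 0.0068) ≈ 11.221 × 0.0893 ≈ 1.002 mcg/mL.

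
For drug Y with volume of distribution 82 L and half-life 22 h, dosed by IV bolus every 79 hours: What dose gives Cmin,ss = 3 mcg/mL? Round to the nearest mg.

2718 mg

τ/t½ = 79/22 ≈ 3.5909, so f = (1/2)^(79/22) ≈ 0.082991.
Cmin,ss = (D/Vd)·f/(1−f), so D = Cmin,ss·Vd·(1−f)/f.
D = 3 × 82 × (1−f)/f ≈ 3 × 82 × 11.04950 ≈ 2718.18 mg.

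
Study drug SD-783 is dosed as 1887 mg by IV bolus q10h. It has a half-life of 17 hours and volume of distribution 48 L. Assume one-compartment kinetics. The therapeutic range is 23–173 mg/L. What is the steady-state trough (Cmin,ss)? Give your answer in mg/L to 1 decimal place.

78.1 mg/L

Over one 10-h interval, 10/17 ≈ 0.58824 half-lives elapse, leaving f ≈ 0.6652 of each dose.
Accumulation ratio R = 1/(1 − f) ≈ 1/0.3348 ≈ 2.9869.
Single-dose peak C₀ = D/Vd = 1887/48 ≈ 39.312 mg/L.
Steady-state peak Cmax,ss = C₀·R ≈ 39.312 × 2.9869 ≈ 117.421 mg/L.
One interval later, Cmin,ss = Cmax,ss·e^(−kτ) ≈ 117.421 × 0.6652 ≈ 78.108 mg/L.
Trough 78.1 mg/L vs MEC 23 mg/L: adequate.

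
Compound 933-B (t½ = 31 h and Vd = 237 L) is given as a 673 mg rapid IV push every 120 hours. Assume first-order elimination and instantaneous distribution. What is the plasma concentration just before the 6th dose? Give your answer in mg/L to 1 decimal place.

0.2 mg/L

f = (1/2)^(τ/t½) = (1/2)^(120/31) ≈ 0.0683.
C₀ = D/Vd = 673/237 ≈ 2.840 mg/L.
Before the 6th dose, 5 doses have been given. Superposition: Cmin = C₀·(f + f² + … + f^5).
≈ 2.840 × (0.0683 + 0.0047 + 0.0003 + 0.0000 + 0.0000) ≈ 2.840 × 0.0733 ≈ 0.208 mg/L.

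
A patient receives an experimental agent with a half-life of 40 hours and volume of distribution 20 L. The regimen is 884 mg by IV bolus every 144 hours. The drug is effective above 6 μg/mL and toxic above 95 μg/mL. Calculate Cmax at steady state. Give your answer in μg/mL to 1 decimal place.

48.2 μg/mL

k = ln2/t½ = ln2/40 ≈ 0.017329 h⁻¹; fraction remaining f = e^(−kτ) = e^(−0.017329×144) ≈ 0.0825.
At steady state, accumulation factor R = 1/(1 − e^(−kτ)) ≈ 1.0899.
Single-dose peak C₀ = D/Vd = 884/20 ≈ 44.200 μg/mL.
Cmax,ss = C₀/(1 − f) ≈ 44.200/0.9175 ≈ 48.174 μg/mL.
Peak 48.2 μg/mL vs MTC 95 μg/mL: below toxic threshold.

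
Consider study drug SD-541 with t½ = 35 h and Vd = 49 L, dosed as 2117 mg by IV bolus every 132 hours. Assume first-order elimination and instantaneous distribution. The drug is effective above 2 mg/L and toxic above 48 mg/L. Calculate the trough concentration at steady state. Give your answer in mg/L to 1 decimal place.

3.4 mg/L

Over one 132-h interval, 132/35 ≈ 3.7714 half-lives elapse, leaving f ≈ 0.0732 of each dose.
Single-dose peak C₀ = D/Vd = 2117/49 ≈ 43.204 mg/L.
Steady-state trough Cmin,ss = C₀·f/(1−f) ≈ 43.204 × 0.0732/0.9268 ≈ 3.412 mg/L.
Trough 3.4 mg/L vs MEC 2 mg/L: adequate.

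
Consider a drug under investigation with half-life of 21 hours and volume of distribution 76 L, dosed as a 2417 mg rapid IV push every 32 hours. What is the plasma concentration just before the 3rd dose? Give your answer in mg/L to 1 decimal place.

14.9 mg/L

f = (1/2)^(τ/t½) = (1/2)^(32/21) ≈ 0.3478.
C₀ = D/Vd = 2417/76 ≈ 31.803 mg/L.
Before the 3rd dose, 2 doses have been given. Superposition: Cmin = C₀·(f + f²).
≈ 31.803 × (0.3478 + 0.1210) ≈ 31.803 × 0.4688 ≈ 14.909 mg/L.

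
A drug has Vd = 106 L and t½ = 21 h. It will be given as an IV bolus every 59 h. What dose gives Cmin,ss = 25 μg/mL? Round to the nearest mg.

15928 mg

τ/t½ = 59/21 ≈ 2.8095, so f = (1/2)^(59/21) ≈ 0.142643.
Cmin,ss = (D/Vd)·f/(1−f), so D = Cmin,ss·Vd·(1−f)/f.
D = 25 × 106 × (1−f)/f ≈ 25 × 106 × 6.01051 ≈ 15927.85 mg.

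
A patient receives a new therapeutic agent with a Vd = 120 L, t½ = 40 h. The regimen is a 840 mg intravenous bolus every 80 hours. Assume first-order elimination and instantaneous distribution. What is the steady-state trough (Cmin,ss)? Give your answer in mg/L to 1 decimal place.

τ = 80 h = 2 half-lives, so f = (1/2)^2 = 0.25.
Accumulation ratio R = 1/(1 − f) = 1/0.75 = 4/3.
Single-dose peak C₀ = D/Vd = 840/120 = 7 mg/L.
Steady-state peak Cmax,ss = C₀·R = 7 × 4/3 ≈ 9.333 mg/L.
Steady-state trough Cmin,ss = Cmax,ss·f ≈ 9.333 × 0.25 ≈ 2.333 mg/L.

2.3 mg/L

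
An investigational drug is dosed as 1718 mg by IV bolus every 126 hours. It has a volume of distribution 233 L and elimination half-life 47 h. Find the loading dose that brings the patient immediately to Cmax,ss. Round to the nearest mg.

2035 mg

f = (1/2)^(126/47) ≈ 0.155949; accumulation ratio R = 1/(1−f) ≈ 1.18476.
Loading dose to hit Cmax,ss on first dose: D_load = D_maint·R ≈ 1718 × 1.18476 ≈ 2035.42 mg.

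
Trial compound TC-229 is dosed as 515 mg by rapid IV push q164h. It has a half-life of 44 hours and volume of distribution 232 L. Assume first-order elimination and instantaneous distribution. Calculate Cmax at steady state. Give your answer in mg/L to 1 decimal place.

Over one 164-h interval, 164/44 ≈ 3.7273 half-lives elapse, leaving f ≈ 0.0755 of each dose.
At steady state, accumulation factor R = 1/(1 − e^(−kτ)) ≈ 1.0817.
Single-dose peak C₀ = D/Vd = 515/232 ≈ 2.220 mg/L.
Steady-state peak Cmax,ss = C₀·R ≈ 2.220 × 1.0817 ≈ 2.401 mg/L.

2.4 mg/L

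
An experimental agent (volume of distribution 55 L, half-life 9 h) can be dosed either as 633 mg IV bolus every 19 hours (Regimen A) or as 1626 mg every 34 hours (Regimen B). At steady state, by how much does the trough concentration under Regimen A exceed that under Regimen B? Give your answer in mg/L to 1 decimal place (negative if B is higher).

1.1 mg/L

Regimen A: f = (1/2)^(19/9) ≈ 0.2315; Cmin,ss = (633/55)·f/(1−f) ≈ 3.467 mg/L.
Regimen B: f = (1/2)^(34/9) ≈ 0.0729; Cmin,ss = (1626/55)·f/(1−f) ≈ 2.325 mg/L.
Difference ≈ 3.467 − 2.325 ≈ 1.142 mg/L.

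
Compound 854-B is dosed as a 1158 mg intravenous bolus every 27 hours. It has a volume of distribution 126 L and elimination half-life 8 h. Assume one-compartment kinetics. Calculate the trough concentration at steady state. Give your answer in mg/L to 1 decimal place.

Over one 27-h interval, 27/8 ≈ 3.375 half-lives elapse, leaving f ≈ 0.0964 of each dose.
Accumulation ratio R = 1/(1 − f) ≈ 1/0.9036 ≈ 1.1067.
Single-dose peak C₀ = D/Vd = 1158/126 ≈ 9.190 mg/L.
Steady-state peak Cmax,ss = C₀·R ≈ 9.190 × 1.1067 ≈ 10.171 mg/L.
Steady-state trough Cmin,ss = Cmax,ss·f ≈ 10.171 × 0.0964 ≈ 0.980 mg/L.

1.0 mg/L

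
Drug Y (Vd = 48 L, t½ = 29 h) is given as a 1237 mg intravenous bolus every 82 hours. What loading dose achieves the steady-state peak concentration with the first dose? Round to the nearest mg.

1440 mg

f = (1/2)^(82/29) ≈ 0.140868; accumulation ratio R = 1/(1−f) ≈ 1.16397.
Loading dose to hit Cmax,ss on first dose: D_load = D_maint·R ≈ 1237 × 1.16397 ≈ 1439.83 mg.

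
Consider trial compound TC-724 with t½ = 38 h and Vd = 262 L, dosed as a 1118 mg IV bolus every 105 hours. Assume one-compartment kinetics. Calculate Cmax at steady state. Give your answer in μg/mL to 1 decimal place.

5.0 μg/mL

τ/t½ = 105/38 ≈ 2.7632, so fraction remaining f = (1/2)^(105/38) ≈ 0.1473.
At steady state, accumulation factor R = 1/(1 − e^(−kτ)) ≈ 1.1727.
Each bolus raises the concentration by D/Vd = 1118/262 ≈ 4.267 μg/mL.
Cmax,ss = C₀/(1 − f) ≈ 4.267/0.8527 ≈ 5.004 μg/mL.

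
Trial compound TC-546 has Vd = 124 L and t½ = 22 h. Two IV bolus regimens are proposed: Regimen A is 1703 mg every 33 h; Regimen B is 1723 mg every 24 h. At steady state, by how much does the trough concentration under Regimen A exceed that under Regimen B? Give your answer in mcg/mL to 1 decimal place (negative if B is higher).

Regimen A: f = (1/2)^(33/22) ≈ 0.3536; Cmin,ss = (1703/124)·f/(1−f) ≈ 7.513 mcg/mL.
Regimen B: f = (1/2)^(24/22) ≈ 0.4695; Cmin,ss = (1723/124)·f/(1−f) ≈ 12.297 mcg/mL.
Difference ≈ 7.513 − 12.297 ≈ -4.784 mcg/mL.

-4.8 mcg/mL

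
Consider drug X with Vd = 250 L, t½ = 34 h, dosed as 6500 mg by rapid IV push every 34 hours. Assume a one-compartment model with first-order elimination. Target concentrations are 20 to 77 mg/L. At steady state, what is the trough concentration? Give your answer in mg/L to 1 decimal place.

26.0 mg/L

τ = 34 h = 1 half-life, so f = (1/2)^1 = 0.5.
At steady state, R = 1/(1 − 0.5) = 2/1.
Single-dose peak C₀ = D/Vd = 6500/250 = 26 mg/L.
Steady-state peak Cmax,ss = C₀·R = 26 × 2/1 ≈ 52.000 mg/L.
Steady-state trough Cmin,ss = Cmax,ss·f ≈ 52.000 × 0.5 ≈ 26.000 mg/L.
Trough 26.0 mg/L vs MEC 20 mg/L: adequate.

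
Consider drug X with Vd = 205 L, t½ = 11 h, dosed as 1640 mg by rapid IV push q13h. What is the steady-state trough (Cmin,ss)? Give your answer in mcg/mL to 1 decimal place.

6.3 mcg/mL

k = ln2/t½ = ln2/11 ≈ 0.063013 h⁻¹; fraction remaining f = e^(−kτ) = e^(−0.063013×13) ≈ 0.4408.
Single-dose peak C₀ = D/Vd = 1640/205 ≈ 8.000 mcg/mL.
Steady-state trough Cmin,ss = C₀·f/(1−f) ≈ 8.000 × 0.4408/0.5592 ≈ 6.306 mcg/mL.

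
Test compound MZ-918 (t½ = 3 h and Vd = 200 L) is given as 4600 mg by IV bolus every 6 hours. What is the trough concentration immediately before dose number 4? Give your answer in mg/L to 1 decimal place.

7.5 mg/L

f = (1/2)^(τ/t½) = (1/2)^(6/3) ≈ 0.2500.
C₀ = D/Vd = 4600/200 ≈ 23.000 mg/L.
Before the 4th dose, 3 doses have been given. Superposition: Cmin = C₀·(f + f² + … + f^3).
≈ 23.000 × (0.2500 + 0.0625 + 0.0156) ≈ 23.000 × 0.3281 ≈ 7.546 mg/L.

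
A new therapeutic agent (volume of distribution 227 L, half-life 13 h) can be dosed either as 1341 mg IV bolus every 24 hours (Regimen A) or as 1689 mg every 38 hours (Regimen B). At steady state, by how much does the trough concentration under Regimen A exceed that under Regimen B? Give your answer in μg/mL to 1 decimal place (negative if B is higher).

1.1 μg/mL

Regimen A: f = (1/2)^(24/13) ≈ 0.2781; Cmin,ss = (1341/227)·f/(1−f) ≈ 2.276 μg/mL.
Regimen B: f = (1/2)^(38/13) ≈ 0.1318; Cmin,ss = (1689/227)·f/(1−f) ≈ 1.130 μg/mL.
Difference ≈ 2.276 − 1.130 ≈ 1.146 μg/mL.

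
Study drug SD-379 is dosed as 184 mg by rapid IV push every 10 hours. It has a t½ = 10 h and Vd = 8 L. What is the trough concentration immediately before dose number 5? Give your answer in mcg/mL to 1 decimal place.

f = (1/2)^(τ/t½) = (1/2)^(10/10) ≈ 0.5000.
C₀ = D/Vd = 184/8 ≈ 23.000 mcg/mL.
Before the 5th dose, 4 doses have been given. Superposition: Cmin = C₀·(f + f² + … + f^4).
≈ 23.000 × (0.5000 + 0.2500 + 0.1250 + 0.0625) ≈ 23.000 × 0.9375 ≈ 21.562 mcg/mL.

21.6 mcg/mL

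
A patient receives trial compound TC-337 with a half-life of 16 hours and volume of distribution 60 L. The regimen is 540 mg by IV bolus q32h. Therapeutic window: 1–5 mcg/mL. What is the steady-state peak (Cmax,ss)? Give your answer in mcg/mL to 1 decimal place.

12.0 mcg/mL

τ = 32 h = 2 half-lives, so f = (1/2)^2 = 0.25.
Accumulation ratio R = 1/(1 − f) = 1/0.75 = 4/3.
Single-dose peak C₀ = D/Vd = 540/60 = 9 mcg/mL.
Steady-state peak Cmax,ss = C₀·R = 9 × 4/3 ≈ 12.000 mcg/mL.
Peak 12.0 mcg/mL vs MTC 5 mcg/mL: exceeds toxic threshold.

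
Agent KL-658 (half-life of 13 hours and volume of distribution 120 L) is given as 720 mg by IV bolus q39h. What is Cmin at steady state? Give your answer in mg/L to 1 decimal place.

0.9 mg/L

The dosing interval is 3 half-lives, so f = 2^(−3) = 0.125.
Accumulation ratio R = 1/(1 − f) = 1/0.875 = 8/7.
Single-dose peak C₀ = D/Vd = 720/120 = 6 mg/L.
Steady-state peak Cmax,ss = C₀·R = 6 × 8/7 ≈ 6.857 mg/L.
Steady-state trough Cmin,ss = Cmax,ss·f ≈ 6.857 × 0.125 ≈ 0.857 mg/L.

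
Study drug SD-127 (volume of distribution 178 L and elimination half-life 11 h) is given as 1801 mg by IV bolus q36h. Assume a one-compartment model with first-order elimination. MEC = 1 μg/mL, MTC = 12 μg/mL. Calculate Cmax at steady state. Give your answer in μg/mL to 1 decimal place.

11.3 μg/mL

k = ln2/t½ = ln2/11 ≈ 0.063013 h⁻¹; fraction remaining f = e^(−kτ) = e^(−0.063013×36) ≈ 0.1035.
At steady state, accumulation factor R = 1/(1 − e^(−kτ)) ≈ 1.1154.
Each bolus raises the concentration by D/Vd = 1801/178 ≈ 10.118 μg/mL.
Cmax,ss = C₀/(1 − f) ≈ 10.118/0.8965 ≈ 11.286 μg/mL.
Peak 11.3 μg/mL vs MTC 12 μg/mL: below toxic threshold.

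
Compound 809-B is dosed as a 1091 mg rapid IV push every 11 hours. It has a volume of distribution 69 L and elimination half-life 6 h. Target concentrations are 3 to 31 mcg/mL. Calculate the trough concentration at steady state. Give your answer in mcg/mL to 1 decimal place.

k = ln2/t½ = ln2/6 ≈ 0.115525 h⁻¹; fraction remaining f = e^(−kτ) = e^(−0.115525×11) ≈ 0.2806.
Single-dose peak C₀ = D/Vd = 1091/69 ≈ 15.812 mcg/mL.
Steady-state trough Cmin,ss = C₀·f/(1−f) ≈ 15.812 × 0.2806/0.7194 ≈ 6.167 mcg/mL.
Trough 6.2 mcg/mL vs MEC 3 mcg/mL: adequate.

6.2 mcg/mL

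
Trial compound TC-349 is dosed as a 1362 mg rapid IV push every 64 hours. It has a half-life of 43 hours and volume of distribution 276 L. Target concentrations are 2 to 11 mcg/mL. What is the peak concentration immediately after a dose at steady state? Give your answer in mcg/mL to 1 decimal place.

7.7 mcg/mL

k = ln2/t½ = ln2/43 ≈ 0.016120 h⁻¹; fraction remaining f = e^(−kτ) = e^(−0.016120×64) ≈ 0.3564.
At steady state, accumulation factor R = 1/(1 − e^(−kτ)) ≈ 1.5538.
Single-dose peak C₀ = D/Vd = 1362/276 ≈ 4.935 mcg/mL.
Steady-state peak Cmax,ss = C₀·R ≈ 4.935 × 1.5538 ≈ 7.668 mcg/mL.
Peak 7.7 mcg/mL vs MTC 11 mcg/mL: below toxic threshold.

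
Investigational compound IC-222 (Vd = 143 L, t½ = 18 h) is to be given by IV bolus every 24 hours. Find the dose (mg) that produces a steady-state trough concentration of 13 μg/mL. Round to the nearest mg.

τ/t½ = 24/18 ≈ 1.3333, so f = (1/2)^(24/18) ≈ 0.396850.
Cmin,ss = (D/Vd)·f/(1−f), so D = Cmin,ss·Vd·(1−f)/f.
D = 13 × 143 × (1−f)/f ≈ 13 × 143 × 1.51984 ≈ 2825.38 mg.

2825 mg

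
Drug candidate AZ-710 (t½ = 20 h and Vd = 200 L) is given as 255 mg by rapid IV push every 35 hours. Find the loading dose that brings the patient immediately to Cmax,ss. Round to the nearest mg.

363 mg

f = (1/2)^(35/20) ≈ 0.297302; accumulation ratio R = 1/(1−f) ≈ 1.42309.
Loading dose to hit Cmax,ss on first dose: D_load = D_maint·R ≈ 255 × 1.42309 ≈ 362.89 mg.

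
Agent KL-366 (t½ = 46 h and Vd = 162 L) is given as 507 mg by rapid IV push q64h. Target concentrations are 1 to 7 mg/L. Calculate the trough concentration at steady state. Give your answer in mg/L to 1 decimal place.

1.9 mg/L

Over one 64-h interval, 64/46 ≈ 1.3913 half-lives elapse, leaving f ≈ 0.3812 of each dose.
Single-dose peak C₀ = D/Vd = 507/162 ≈ 3.130 mg/L.
Steady-state trough Cmin,ss = C₀·f/(1−f) ≈ 3.130 × 0.3812/0.6188 ≈ 1.928 mg/L.
Trough 1.9 mg/L vs MEC 1 mg/L: adequate.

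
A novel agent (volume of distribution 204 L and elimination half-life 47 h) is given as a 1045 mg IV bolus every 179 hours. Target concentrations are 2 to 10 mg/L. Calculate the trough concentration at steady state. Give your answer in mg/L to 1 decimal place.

0.4 mg/L

Over one 179-h interval, 179/47 ≈ 3.8085 half-lives elapse, leaving f ≈ 0.0714 of each dose.
Accumulation ratio R = 1/(1 − f) ≈ 1/0.9286 ≈ 1.0769.
Single-dose peak C₀ = D/Vd = 1045/204 ≈ 5.123 mg/L.
Steady-state peak Cmax,ss = C₀·R ≈ 5.123 × 1.0769 ≈ 5.517 mg/L.
One interval later, Cmin,ss = Cmax,ss·e^(−kτ) ≈ 5.517 × 0.0714 ≈ 0.394 mg/L.
Trough 0.4 mg/L vs MEC 2 mg/L: subtherapeutic.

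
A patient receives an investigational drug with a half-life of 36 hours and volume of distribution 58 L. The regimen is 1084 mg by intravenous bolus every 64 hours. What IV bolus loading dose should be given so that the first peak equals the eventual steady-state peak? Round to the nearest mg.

1530 mg

f = (1/2)^(64/36) ≈ 0.291632; accumulation ratio R = 1/(1−f) ≈ 1.41170.
Loading dose to hit Cmax,ss on first dose: D_load = D_maint·R ≈ 1084 × 1.41170 ≈ 1530.28 mg.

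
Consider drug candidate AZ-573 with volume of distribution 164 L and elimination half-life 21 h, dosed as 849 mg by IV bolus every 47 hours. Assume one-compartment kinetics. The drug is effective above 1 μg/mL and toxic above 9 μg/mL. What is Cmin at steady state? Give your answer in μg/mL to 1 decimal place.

τ/t½ = 47/21 ≈ 2.2381, so fraction remaining f = (1/2)^(47/21) ≈ 0.2120.
Single-dose peak C₀ = D/Vd = 849/164 ≈ 5.177 μg/mL.
Steady-state trough Cmin,ss = C₀·f/(1−f) ≈ 5.177 × 0.2120/0.7880 ≈ 1.393 μg/mL.
Trough 1.4 μg/mL vs MEC 1 μg/mL: adequate.

1.4 μg/mL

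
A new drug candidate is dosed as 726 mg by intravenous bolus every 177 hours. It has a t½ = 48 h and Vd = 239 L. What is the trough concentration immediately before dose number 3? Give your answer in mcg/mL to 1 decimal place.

0.3 mcg/mL

f = (1/2)^(τ/t½) = (1/2)^(177/48) ≈ 0.0776.
C₀ = D/Vd = 726/239 ≈ 3.038 mcg/mL.
Before the 3rd dose, 2 doses have been given. Superposition: Cmin = C₀·(f + f²).
≈ 3.038 × (0.0776 + 0.0060) ≈ 3.038 × 0.0836 ≈ 0.254 mcg/mL.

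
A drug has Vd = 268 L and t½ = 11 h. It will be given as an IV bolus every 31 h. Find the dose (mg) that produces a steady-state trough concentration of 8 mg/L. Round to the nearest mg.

τ/t½ = 31/11 ≈ 2.8182, so f = (1/2)^(31/11) ≈ 0.141789.
Cmin,ss = (D/Vd)·f/(1−f), so D = Cmin,ss·Vd·(1−f)/f.
D = 8 × 268 × (1−f)/f ≈ 8 × 268 × 6.05273 ≈ 12977.05 mg.

12977 mg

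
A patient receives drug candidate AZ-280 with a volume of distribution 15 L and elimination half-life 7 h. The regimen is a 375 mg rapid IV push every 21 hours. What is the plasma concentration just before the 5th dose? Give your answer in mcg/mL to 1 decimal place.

3.6 mcg/mL

f = (1/2)^(τ/t½) = (1/2)^(21/7) ≈ 0.1250.
C₀ = D/Vd = 375/15 ≈ 25.000 mcg/mL.
Before the 5th dose, 4 doses have been given. Superposition: Cmin = C₀·(f + f² + … + f^4).
≈ 25.000 × (0.1250 + 0.0156 + 0.0020 + 0.0002) ≈ 25.000 × 0.1428 ≈ 3.570 mcg/mL.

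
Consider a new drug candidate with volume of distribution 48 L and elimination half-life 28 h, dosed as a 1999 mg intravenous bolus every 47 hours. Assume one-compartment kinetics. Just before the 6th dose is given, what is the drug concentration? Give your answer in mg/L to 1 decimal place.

18.9 mg/L

f = (1/2)^(τ/t½) = (1/2)^(47/28) ≈ 0.3124.
C₀ = D/Vd = 1999/48 ≈ 41.646 mg/L.
Before the 6th dose, 5 doses have been given. Superposition: Cmin = C₀·(f + f² + … + f^5).
≈ 41.646 × (0.3124 + 0.0976 + 0.0305 + 0.0095 + 0.0030) ≈ 41.646 × 0.4530 ≈ 18.866 mg/L.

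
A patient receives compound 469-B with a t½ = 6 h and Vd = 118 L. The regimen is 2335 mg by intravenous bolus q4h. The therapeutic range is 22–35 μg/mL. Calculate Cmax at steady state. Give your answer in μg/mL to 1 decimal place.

53.5 μg/mL

k = ln2/t½ = ln2/6 ≈ 0.115525 h⁻¹; fraction remaining f = e^(−kτ) = e^(−0.115525×4) ≈ 0.6300.
Accumulation ratio R = 1/(1 − f) ≈ 1/0.3700 ≈ 2.7027.
Single-dose peak C₀ = D/Vd = 2335/118 ≈ 19.788 μg/mL.
Steady-state peak Cmax,ss = C₀·R ≈ 19.788 × 2.7027 ≈ 53.481 μg/mL.
Peak 53.5 μg/mL vs MTC 35 μg/mL: exceeds toxic threshold.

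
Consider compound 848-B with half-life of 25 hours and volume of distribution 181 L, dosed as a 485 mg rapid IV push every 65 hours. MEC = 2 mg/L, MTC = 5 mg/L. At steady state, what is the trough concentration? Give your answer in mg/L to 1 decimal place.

0.5 mg/L

τ/t½ = 65/25 ≈ 2.6, so fraction remaining f = (1/2)^(65/25) ≈ 0.1649.
At steady state, accumulation factor R = 1/(1 − e^(−kτ)) ≈ 1.1975.
Single-dose peak C₀ = D/Vd = 485/181 ≈ 2.680 mg/L.
Cmax,ss = C₀/(1 − f) ≈ 2.680/0.8351 ≈ 3.209 mg/L.
Steady-state trough Cmin,ss = Cmax,ss·f ≈ 3.209 × 0.1649 ≈ 0.529 mg/L.
Trough 0.5 mg/L vs MEC 2 mg/L: subtherapeutic.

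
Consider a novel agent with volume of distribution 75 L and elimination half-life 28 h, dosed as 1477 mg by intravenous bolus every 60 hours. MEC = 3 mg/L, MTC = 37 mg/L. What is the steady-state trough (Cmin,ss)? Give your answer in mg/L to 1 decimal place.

Over one 60-h interval, 60/28 ≈ 2.1429 half-lives elapse, leaving f ≈ 0.2264 of each dose.
Each bolus raises the concentration by D/Vd = 1477/75 ≈ 19.693 mg/L.
Steady-state trough Cmin,ss = C₀·f/(1−f) ≈ 19.693 × 0.2264/0.7736 ≈ 5.763 mg/L.
Trough 5.8 mg/L vs MEC 3 mg/L: adequate.

5.8 mg/L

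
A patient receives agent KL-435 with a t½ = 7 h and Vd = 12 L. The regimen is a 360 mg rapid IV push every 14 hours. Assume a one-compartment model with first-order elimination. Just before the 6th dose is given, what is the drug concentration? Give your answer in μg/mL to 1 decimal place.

f = (1/2)^(τ/t½) = (1/2)^(14/7) ≈ 0.2500.
C₀ = D/Vd = 360/12 ≈ 30.000 μg/mL.
Before the 6th dose, 5 doses have been given. Superposition: Cmin = C₀·(f + f² + … + f^5).
≈ 30.000 × (0.2500 + 0.0625 + 0.0156 + 0.0039 + 0.0010) ≈ 30.000 × 0.3330 ≈ 9.990 μg/mL.

10.0 μg/mL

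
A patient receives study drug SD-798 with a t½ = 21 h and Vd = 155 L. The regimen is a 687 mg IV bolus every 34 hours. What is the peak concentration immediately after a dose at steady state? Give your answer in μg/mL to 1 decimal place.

6.6 μg/mL

k = ln2/t½ = ln2/21 ≈ 0.033007 h⁻¹; fraction remaining f = e^(−kτ) = e^(−0.033007×34) ≈ 0.3256.
At steady state, accumulation factor R = 1/(1 − e^(−kτ)) ≈ 1.4828.
Each bolus raises the concentration by D/Vd = 687/155 ≈ 4.432 μg/mL.
Cmax,ss = C₀/(1 − f) ≈ 4.432/0.6744 ≈ 6.572 μg/mL.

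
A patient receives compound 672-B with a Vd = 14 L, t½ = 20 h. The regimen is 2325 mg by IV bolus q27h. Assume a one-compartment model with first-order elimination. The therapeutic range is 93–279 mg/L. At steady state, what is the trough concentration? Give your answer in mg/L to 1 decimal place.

107.2 mg/L

τ/t½ = 27/20 ≈ 1.35, so fraction remaining f = (1/2)^(27/20) ≈ 0.3923.
At steady state, accumulation factor R = 1/(1 − e^(−kτ)) ≈ 1.6455.
Single-dose peak C₀ = D/Vd = 2325/14 ≈ 166.071 mg/L.
Cmax,ss = C₀/(1 − f) ≈ 166.071/0.6077 ≈ 273.278 mg/L.
Steady-state trough Cmin,ss = Cmax,ss·f ≈ 273.278 × 0.3923 ≈ 107.207 mg/L.
Trough 107.2 mg/L vs MEC 93 mg/L: adequate.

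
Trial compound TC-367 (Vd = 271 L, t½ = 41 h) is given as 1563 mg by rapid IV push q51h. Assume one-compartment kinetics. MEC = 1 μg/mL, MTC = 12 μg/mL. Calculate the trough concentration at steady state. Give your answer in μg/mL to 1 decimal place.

4.2 μg/mL

τ/t½ = 51/41 ≈ 1.2439, so fraction remaining f = (1/2)^(51/41) ≈ 0.4222.
At steady state, accumulation factor R = 1/(1 − e^(−kτ)) ≈ 1.7307.
Single-dose peak C₀ = D/Vd = 1563/271 ≈ 5.768 μg/mL.
Cmax,ss = C₀/(1 − f) ≈ 5.768/0.5778 ≈ 9.983 μg/mL.
Steady-state trough Cmin,ss = Cmax,ss·f ≈ 9.983 × 0.4222 ≈ 4.215 μg/mL.
Trough 4.2 μg/mL vs MEC 1 μg/mL: adequate.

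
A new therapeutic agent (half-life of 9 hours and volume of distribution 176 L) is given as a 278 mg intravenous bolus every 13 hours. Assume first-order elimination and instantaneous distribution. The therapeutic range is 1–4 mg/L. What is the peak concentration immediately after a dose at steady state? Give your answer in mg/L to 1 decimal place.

2.5 mg/L

Over one 13-h interval, 13/9 ≈ 1.4444 half-lives elapse, leaving f ≈ 0.3674 of each dose.
At steady state, accumulation factor R = 1/(1 − e^(−kτ)) ≈ 1.5808.
Single-dose peak C₀ = D/Vd = 278/176 ≈ 1.580 mg/L.
Steady-state peak Cmax,ss = C₀·R ≈ 1.580 × 1.5808 ≈ 2.498 mg/L.
Peak 2.5 mg/L vs MTC 4 mg/L: below toxic threshold.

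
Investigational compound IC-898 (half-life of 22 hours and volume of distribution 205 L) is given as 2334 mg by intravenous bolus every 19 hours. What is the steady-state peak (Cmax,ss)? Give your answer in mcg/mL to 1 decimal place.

τ/t½ = 19/22 ≈ 0.86364, so fraction remaining f = (1/2)^(19/22) ≈ 0.5496.
Accumulation ratio R = 1/(1 − f) ≈ 1/0.4504 ≈ 2.2202.
Single-dose peak C₀ = D/Vd = 2334/205 ≈ 11.385 mcg/mL.
Steady-state peak Cmax,ss = C₀·R ≈ 11.385 × 2.2202 ≈ 25.277 mcg/mL.

25.3 mcg/mL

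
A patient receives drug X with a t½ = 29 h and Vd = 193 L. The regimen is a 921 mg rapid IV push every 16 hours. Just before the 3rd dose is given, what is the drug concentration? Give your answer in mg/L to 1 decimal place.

f = (1/2)^(τ/t½) = (1/2)^(16/29) ≈ 0.6822.
C₀ = D/Vd = 921/193 ≈ 4.772 mg/L.
Before the 3rd dose, 2 doses have been given. Superposition: Cmin = C₀·(f + f²).
≈ 4.772 × (0.6822 + 0.4654) ≈ 4.772 × 1.1476 ≈ 5.476 mg/L.

5.5 mg/L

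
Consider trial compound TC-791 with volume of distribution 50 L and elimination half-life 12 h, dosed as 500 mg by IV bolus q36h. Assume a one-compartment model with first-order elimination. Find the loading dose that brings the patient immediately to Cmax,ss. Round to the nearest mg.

f = (1/2)^(36/12) ≈ 0.125000; accumulation ratio R = 1/(1−f) ≈ 1.14286.
Loading dose to hit Cmax,ss on first dose: D_load = D_maint·R ≈ 500 × 1.14286 ≈ 571.43 mg.

571 mg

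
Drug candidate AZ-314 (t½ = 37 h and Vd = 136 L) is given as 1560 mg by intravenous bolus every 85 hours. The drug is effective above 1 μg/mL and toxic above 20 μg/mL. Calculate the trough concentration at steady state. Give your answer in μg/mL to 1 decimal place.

τ/t½ = 85/37 ≈ 2.2973, so fraction remaining f = (1/2)^(85/37) ≈ 0.2034.
Each bolus raises the concentration by D/Vd = 1560/136 ≈ 11.471 μg/mL.
Steady-state trough Cmin,ss = C₀·f/(1−f) ≈ 11.471 × 0.2034/0.7966 ≈ 2.929 μg/mL.
Trough 2.9 μg/mL vs MEC 1 μg/mL: adequate.

2.9 μg/mL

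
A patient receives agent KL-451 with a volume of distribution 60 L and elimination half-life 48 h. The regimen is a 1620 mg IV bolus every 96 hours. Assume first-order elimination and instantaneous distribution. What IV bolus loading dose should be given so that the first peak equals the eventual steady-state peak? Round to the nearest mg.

2160 mg

f = (1/2)^(96/48) ≈ 0.250000; accumulation ratio R = 1/(1−f) ≈ 1.33333.
Loading dose to hit Cmax,ss on first dose: D_load = D_maint·R ≈ 1620 × 1.33333 ≈ 2159.99 mg.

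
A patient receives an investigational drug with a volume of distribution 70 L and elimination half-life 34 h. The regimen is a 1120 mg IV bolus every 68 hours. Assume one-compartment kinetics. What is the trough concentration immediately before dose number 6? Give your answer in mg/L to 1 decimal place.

f = (1/2)^(τ/t½) = (1/2)^(68/34) ≈ 0.2500.
C₀ = D/Vd = 1120/70 ≈ 16.000 mg/L.
Before the 6th dose, 5 doses have been given. Superposition: Cmin = C₀·(f + f² + … + f^5).
≈ 16.000 × (0.2500 + 0.0625 + 0.0156 + 0.0039 + 0.0010) ≈ 16.000 × 0.3330 ≈ 5.328 mg/L.

5.3 mg/L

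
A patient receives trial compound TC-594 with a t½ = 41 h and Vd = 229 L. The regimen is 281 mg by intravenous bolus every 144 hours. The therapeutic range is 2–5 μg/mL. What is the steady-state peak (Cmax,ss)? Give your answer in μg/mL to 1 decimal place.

k = ln2/t½ = ln2/41 ≈ 0.016906 h⁻¹; fraction remaining f = e^(−kτ) = e^(−0.016906×144) ≈ 0.0876.
At steady state, accumulation factor R = 1/(1 − e^(−kτ)) ≈ 1.0960.
Single-dose peak C₀ = D/Vd = 281/229 ≈ 1.227 μg/mL.
Steady-state peak Cmax,ss = C₀·R ≈ 1.227 × 1.0960 ≈ 1.345 μg/mL.
Peak 1.3 μg/mL vs MTC 5 μg/mL: below toxic threshold.

1.3 μg/mL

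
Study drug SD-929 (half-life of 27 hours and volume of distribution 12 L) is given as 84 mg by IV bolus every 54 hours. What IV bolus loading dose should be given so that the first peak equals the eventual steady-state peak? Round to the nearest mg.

f = (1/2)^(54/27) ≈ 0.250000; accumulation ratio R = 1/(1−f) ≈ 1.33333.
Loading dose to hit Cmax,ss on first dose: D_load = D_maint·R ≈ 84 × 1.33333 ≈ 112.00 mg.

112 mg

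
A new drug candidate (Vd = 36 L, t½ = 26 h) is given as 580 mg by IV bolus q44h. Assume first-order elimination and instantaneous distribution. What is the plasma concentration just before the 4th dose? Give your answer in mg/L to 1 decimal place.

7.0 mg/L

f = (1/2)^(τ/t½) = (1/2)^(44/26) ≈ 0.3094.
C₀ = D/Vd = 580/36 ≈ 16.111 mg/L.
Before the 4th dose, 3 doses have been given. Superposition: Cmin = C₀·(f + f² + … + f^3).
≈ 16.111 × (0.3094 + 0.0957 + 0.0296) ≈ 16.111 × 0.4347 ≈ 7.003 mg/L.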